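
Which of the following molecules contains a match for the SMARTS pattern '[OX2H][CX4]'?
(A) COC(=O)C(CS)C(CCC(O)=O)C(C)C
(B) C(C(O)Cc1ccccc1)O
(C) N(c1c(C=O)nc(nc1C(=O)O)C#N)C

B

[OX2H][CX4] describes a hydroxyl oxygen bound to an sp3 (X4) carbon (an aliphatic alcohol).
(A) has a carboxylic acid group (-C(=O)OH) but the -OH is on a CX3 carbonyl carbon, not a CX4 carbon.
(B) contains a hydroxyl group (-OH), which satisfies every atom and bond constraint.
(C) has a carboxylic acid group (-C(=O)OH) but the -OH is on a CX3 carbonyl carbon, not a CX4 carbon.
So the answer is (B).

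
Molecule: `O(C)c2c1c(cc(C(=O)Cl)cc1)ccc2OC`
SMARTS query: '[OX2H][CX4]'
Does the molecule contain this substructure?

No

The pattern [OX2H][CX4] describes a hydroxyl oxygen bound to an sp3 (X4) carbon — an aliphatic alcohol.
The closest candidate here is a methoxy ether (-OCH3), but the oxygen has H0 (ether), not H1. No other fragment satisfies the full query, so there is no match.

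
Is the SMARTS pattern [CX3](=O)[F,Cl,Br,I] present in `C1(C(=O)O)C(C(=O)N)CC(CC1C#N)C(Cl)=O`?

The pattern [CX3](=O)[F,Cl,Br,I] describes a carbonyl carbon bonded to a halogen — an acyl halide.
The molecule carries an acyl chloride (-C(=O)Cl), whose atoms satisfy every constraint of the query, so the pattern matches.

Yes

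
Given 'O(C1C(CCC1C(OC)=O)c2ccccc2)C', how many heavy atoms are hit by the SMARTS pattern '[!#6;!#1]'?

3

Check the 17 heavy atoms by environment: 8× C → no; 3× O → match; 6× c (aromatic) → no.
That gives 3 matching atoms.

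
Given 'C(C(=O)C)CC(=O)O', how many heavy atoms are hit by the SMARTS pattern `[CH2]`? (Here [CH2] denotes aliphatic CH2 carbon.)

The query [CH2] means: aliphatic carbon with exactly two hydrogens.
Check the 8 heavy atoms by environment: 2× C (H2) → match; 2× C (H0) → no; 2× O (H0) → no; 1× O (H1) → no; 1× C (H3) → no.
That gives 2 matching atoms.

2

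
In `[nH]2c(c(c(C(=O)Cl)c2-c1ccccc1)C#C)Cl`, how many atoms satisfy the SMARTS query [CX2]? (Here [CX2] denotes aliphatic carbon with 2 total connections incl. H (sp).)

The query [CX2] means: C with X2: aliphatic carbon with exactly 2 total connections.
Check the 17 heavy atoms by environment: 1× n (aromatic, X3) → no; 10× c (aromatic, X3) → no; 1× C (X3) → no; 1× O (X1) → no; 2× Cl (X1) → no; 2× C (X2) → match.
That gives 2 matching atoms.

2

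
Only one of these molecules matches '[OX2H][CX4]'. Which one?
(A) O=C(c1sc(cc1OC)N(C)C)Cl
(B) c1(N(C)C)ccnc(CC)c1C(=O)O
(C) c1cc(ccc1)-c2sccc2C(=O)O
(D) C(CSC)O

[OX2H][CX4] describes a hydroxyl oxygen bound to an sp3 (X4) carbon (an aliphatic alcohol).
(A) has a methoxy ether (-OCH3) but the oxygen has H0 (ether), not H1.
(B) has a carboxylic acid group (-C(=O)OH) but the -OH is on a CX3 carbonyl carbon, not a CX4 carbon.
(C) has a carboxylic acid group (-C(=O)OH) but the -OH is on a CX3 carbonyl carbon, not a CX4 carbon.
(D) contains a hydroxyl group (-OH), which satisfies every atom and bond constraint.
So the answer is (D).

D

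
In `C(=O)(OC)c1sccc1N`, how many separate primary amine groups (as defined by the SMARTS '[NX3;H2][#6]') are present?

1

[NX3;H2][#6] is the SMARTS for a primary amine: a trivalent nitrogen with two H attached to carbon.
Exactly one fragment in the molecule meets all constraints, giving 1 match.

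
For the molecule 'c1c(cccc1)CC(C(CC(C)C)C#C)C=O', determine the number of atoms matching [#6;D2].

9

Check the 17 heavy atoms by environment: 4× C (D2) → match; 3× C (D3) → no; 3× C (D1) → no; 1× O (D1) → no; 1× c (aromatic, D3) → no; 5× c (aromatic, D2) → match.
Summing the matching environments: 4 + 5 = 9 matching atoms.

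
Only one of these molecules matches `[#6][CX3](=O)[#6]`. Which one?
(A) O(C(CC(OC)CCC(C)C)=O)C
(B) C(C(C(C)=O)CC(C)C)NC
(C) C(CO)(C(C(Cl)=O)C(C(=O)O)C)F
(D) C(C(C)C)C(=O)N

B

[#6][CX3](=O)[#6] describes a carbonyl carbon (no H) flanked by two carbons (a ketone).
(A) has a methyl-ester group (-C(=O)OCH3) but one neighbour of the carbonyl carbon is O, not C.
(B) contains an acetyl/ketone group (-C(=O)CH3), which satisfies every atom and bond constraint.
(C) has a carboxylic acid group (-C(=O)OH) but one neighbour of the carbonyl carbon is O, not C.
(D) has a primary amide (-C(=O)NH2) but one neighbour of the carbonyl carbon is N, not C.
So the answer is (B).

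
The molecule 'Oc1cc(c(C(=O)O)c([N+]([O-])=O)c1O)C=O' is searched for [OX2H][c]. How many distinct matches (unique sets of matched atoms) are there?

2

[OX2H][c] is the SMARTS for a phenol: a hydroxyl oxygen attached to an aromatic carbon.
The molecule carries 2 separate instances of a hydroxyl group (-OH) meeting every constraint; each maps to a distinct set of atoms, giving 2 matches.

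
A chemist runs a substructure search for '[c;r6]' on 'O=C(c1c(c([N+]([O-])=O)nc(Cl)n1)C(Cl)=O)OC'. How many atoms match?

The query [c;r6] means: aromatic carbon that belongs to a six-membered ring.
Check the 17 heavy atoms by environment: 2× n (aromatic, in 6-ring) → no; 4× c (aromatic, in 6-ring) → match; 3× C (acyclic) → no; 4× O (acyclic) → no; 1× N (charge +1, acyclic) → no; 1× O (charge -1, acyclic) → no; 2× Cl (acyclic) → no.
That gives 4 matching atoms.

4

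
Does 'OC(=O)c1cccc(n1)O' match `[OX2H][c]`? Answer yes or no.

Yes

The pattern [OX2H][c] describes a hydroxyl oxygen attached to an aromatic carbon — a phenol.
The molecule carries a hydroxyl group (-OH), whose atoms satisfy every constraint of the query, so the pattern matches.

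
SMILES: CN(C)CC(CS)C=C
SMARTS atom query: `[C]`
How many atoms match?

7

Check the 9 heavy atoms by environment: 7× C → match; 1× S → no; 1× N → no.
That gives 7 matching atoms.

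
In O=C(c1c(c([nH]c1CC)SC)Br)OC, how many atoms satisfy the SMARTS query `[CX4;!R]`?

The query [CX4;!R] means: aliphatic carbon with four total connections, not in a ring.
Check the 14 heavy atoms by environment: 1× n (aromatic, X3, in 5-ring) → no; 4× c (aromatic, X3, in 5-ring) → no; 1× Br (X1, acyclic) → no; 4× C (X4, acyclic) → match; 1× C (X3, acyclic) → no; 1× O (X1, acyclic) → no; 1× O (X2, acyclic) → no; 1× S (X2, acyclic) → no.
That gives 4 matching atoms.

4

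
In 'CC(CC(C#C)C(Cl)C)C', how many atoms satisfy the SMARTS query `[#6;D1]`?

4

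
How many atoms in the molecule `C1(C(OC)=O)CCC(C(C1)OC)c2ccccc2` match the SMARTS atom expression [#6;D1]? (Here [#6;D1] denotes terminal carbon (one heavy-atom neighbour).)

2

The query [#6;D1] means: carbon bonded to exactly one heavy atom.
Check the 18 heavy atoms by environment: 4× C (D3) → no; 3× C (D2) → no; 1× c (aromatic, D3) → no; 5× c (aromatic, D2) → no; 1× O (D1) → no; 2× O (D2) → no; 2× C (D1) → match.
That gives 2 matching atoms.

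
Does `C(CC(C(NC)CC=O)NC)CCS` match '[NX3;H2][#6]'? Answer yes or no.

No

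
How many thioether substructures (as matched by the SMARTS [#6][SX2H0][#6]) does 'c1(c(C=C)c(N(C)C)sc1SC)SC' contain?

[#6][SX2H0][#6] is the SMARTS for a thioether: an aliphatic sulfur bridging two carbons with no H on the sulfur.
The molecule carries 2 separate instances of a methylthio ether (-SCH3) meeting every constraint; each maps to a distinct set of atoms, giving 2 matches.

2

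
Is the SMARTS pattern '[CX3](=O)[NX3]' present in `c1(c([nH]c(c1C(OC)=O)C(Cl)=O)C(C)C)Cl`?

The pattern [CX3](=O)[NX3] describes a carbonyl carbon bonded to a trivalent nitrogen — an amide.
The closest candidate here is a methyl-ester group (-C(=O)OCH3), but the carbonyl is bonded to O, not to an NX3 nitrogen. No other fragment satisfies the full query, so there is no match.

No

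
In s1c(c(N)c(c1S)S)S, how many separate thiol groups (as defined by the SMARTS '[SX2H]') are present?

[SX2H] is the SMARTS for a thiol: an aliphatic sulfur with two connections, one being H.
The molecule carries 3 separate instances of a thiol (-SH) meeting every constraint; each maps to a distinct set of atoms, giving 3 matches.

3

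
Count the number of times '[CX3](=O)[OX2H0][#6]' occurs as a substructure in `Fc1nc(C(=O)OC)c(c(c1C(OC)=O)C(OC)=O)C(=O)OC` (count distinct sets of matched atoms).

4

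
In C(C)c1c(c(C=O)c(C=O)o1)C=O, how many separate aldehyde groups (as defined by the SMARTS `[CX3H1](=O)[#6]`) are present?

3

[CX3H1](=O)[#6] is the SMARTS for an aldehyde: an sp2 carbon with one H, double-bonded to O and single-bonded to carbon.
The molecule carries 3 separate instances of an aldehyde (-CHO) meeting every constraint; each maps to a distinct set of atoms, giving 3 matches.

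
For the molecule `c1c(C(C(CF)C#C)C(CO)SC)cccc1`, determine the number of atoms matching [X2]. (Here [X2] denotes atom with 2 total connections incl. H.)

4

The query [X2] means: any atom with exactly two total connections (bonds + H).
Check the 17 heavy atoms by environment: 6× C (X4) → no; 2× C (X2) → match; 1× O (X2) → match; 1× F (X1) → no; 1× S (X2) → match; 6× c (aromatic, X3) → no.
Summing the matching environments: 2 + 1 + 1 = 4 matching atoms.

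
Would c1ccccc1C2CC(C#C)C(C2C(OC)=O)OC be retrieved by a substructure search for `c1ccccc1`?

Yes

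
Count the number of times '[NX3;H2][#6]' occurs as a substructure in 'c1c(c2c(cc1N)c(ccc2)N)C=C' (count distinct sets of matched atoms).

2

[NX3;H2][#6] is the SMARTS for a primary amine: a trivalent nitrogen with two H attached to carbon.
The molecule carries 2 separate instances of a primary amino group (-NH2) meeting every constraint; each maps to a distinct set of atoms, giving 2 matches.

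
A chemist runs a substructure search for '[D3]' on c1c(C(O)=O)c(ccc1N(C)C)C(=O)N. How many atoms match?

The query [D3] means: atom with exactly three heavy-atom neighbours.
Check the 15 heavy atoms by environment: 3× c (aromatic, D3) → match; 3× c (aromatic, D2) → no; 2× C (D3) → match; 3× O (D1) → no; 1× N (D1) → no; 1× N (D3) → match; 2× C (D1) → no.
Summing the matching environments: 3 + 2 + 1 = 6 matching atoms.

6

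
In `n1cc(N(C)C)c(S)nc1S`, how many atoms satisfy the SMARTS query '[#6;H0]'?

3

Check the 11 heavy atoms by environment: 2× n (aromatic, H0) → no; 3× c (aromatic, H0) → match; 1× c (aromatic, H1) → no; 1× N (H0) → no; 2× C (H3) → no; 2× S (H1) → no.
That gives 3 matching atoms.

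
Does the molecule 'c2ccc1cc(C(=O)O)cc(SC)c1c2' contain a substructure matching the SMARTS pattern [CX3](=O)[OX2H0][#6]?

The pattern [CX3](=O)[OX2H0][#6] describes a carbonyl carbon bonded to an oxygen that is itself bonded to carbon (no H on that O) — an ester.
The closest candidate here is a carboxylic acid group (-C(=O)OH), but the singly-bonded O carries H (OX2H1, not H0). No other fragment satisfies the full query, so there is no match.

No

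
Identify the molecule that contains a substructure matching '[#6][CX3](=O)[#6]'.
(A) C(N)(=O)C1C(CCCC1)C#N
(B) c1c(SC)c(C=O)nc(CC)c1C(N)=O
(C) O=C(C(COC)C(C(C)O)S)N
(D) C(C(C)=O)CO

[#6][CX3](=O)[#6] describes a carbonyl carbon (no H) flanked by two carbons (a ketone).
(A) has a primary amide (-C(=O)NH2) but one neighbour of the carbonyl carbon is N, not C.
(B) has a primary amide (-C(=O)NH2) but one neighbour of the carbonyl carbon is N, not C.
(C) has a primary amide (-C(=O)NH2) but one neighbour of the carbonyl carbon is N, not C.
(D) contains an acetyl/ketone group (-C(=O)CH3), which satisfies every atom and bond constraint.
So the answer is (D).

D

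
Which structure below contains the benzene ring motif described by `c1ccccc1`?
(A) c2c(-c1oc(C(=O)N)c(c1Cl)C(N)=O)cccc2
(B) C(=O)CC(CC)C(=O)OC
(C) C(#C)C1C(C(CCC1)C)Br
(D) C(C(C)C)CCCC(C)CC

A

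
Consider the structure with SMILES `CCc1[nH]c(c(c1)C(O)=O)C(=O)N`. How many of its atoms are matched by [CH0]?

2

The query [CH0] means: aliphatic carbon with no attached hydrogen.
Check the 13 heavy atoms by environment: 1× n (aromatic, H1) → no; 3× c (aromatic, H0) → no; 1× c (aromatic, H1) → no; 1× C (H2) → no; 1× C (H3) → no; 2× C (H0) → match; 2× O (H0) → no; 1× O (H1) → no; 1× N (H2) → no.
That gives 2 matching atoms.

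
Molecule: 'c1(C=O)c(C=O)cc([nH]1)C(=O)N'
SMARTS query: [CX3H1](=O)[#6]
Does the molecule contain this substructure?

Yes

The pattern [CX3H1](=O)[#6] describes an sp2 carbon with one H, double-bonded to O and single-bonded to carbon — an aldehyde.
The molecule carries an aldehyde (-CHO), whose atoms satisfy every constraint of the query, so the pattern matches.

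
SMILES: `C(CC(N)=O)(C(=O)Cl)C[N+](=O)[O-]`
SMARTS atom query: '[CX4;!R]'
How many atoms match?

The query [CX4;!R] means: aliphatic carbon with four total connections, not in a ring.
Check the 12 heavy atoms by environment: 3× C (X4, acyclic) → match; 2× C (X3, acyclic) → no; 3× O (X1, acyclic) → no; 1× N (X3, acyclic) → no; 1× N (charge +1, X3, acyclic) → no; 1× O (charge -1, X1, acyclic) → no; 1× Cl (X1, acyclic) → no.
That gives 3 matching atoms.

3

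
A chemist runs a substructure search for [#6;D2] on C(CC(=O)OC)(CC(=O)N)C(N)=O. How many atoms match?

2

The query [#6;D2] means: any carbon bonded to exactly two heavy atoms.
Check the 13 heavy atoms by environment: 2× C (D2) → match; 4× C (D3) → no; 3× O (D1) → no; 2× N (D1) → no; 1× O (D2) → no; 1× C (D1) → no.
That gives 2 matching atoms.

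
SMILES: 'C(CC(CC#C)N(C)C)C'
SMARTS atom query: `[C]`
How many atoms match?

9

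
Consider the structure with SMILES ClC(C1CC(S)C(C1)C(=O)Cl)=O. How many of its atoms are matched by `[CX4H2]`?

2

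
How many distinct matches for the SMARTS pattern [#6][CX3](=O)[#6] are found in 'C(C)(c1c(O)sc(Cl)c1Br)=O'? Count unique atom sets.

1

[#6][CX3](=O)[#6] is the SMARTS for a ketone: a carbonyl carbon (no H) flanked by two carbons.
Exactly one fragment in the molecule meets all constraints, giving 1 match.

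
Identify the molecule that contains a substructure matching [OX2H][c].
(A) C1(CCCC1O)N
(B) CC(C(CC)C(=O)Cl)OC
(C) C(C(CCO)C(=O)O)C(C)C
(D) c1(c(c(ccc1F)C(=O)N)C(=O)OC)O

[OX2H][c] describes a hydroxyl oxygen attached to an aromatic carbon (a phenol).
(A) has a hydroxyl group (-OH) but the -OH is on an aliphatic carbon, not an aromatic c.
(B) has a methoxy ether (-OCH3) but the oxygen has H0, not H1.
(C) has a hydroxyl group (-OH) but the -OH is on an aliphatic carbon, not an aromatic c.
(D) contains a hydroxyl group (-OH), which satisfies every atom and bond constraint.
So the answer is (D).

D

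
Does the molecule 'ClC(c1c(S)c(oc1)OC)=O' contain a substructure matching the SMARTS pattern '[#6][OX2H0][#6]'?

Yes

The pattern [#6][OX2H0][#6] describes an aliphatic oxygen bridging two carbons with no H on the oxygen — an ether.
The molecule carries a methoxy ether (-OCH3), whose atoms satisfy every constraint of the query, so the pattern matches.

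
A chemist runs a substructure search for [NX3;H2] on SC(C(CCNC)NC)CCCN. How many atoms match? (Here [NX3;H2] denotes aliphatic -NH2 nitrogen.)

The query [NX3;H2] means: aliphatic N with 3 total connections, two of them H — an -NH2 nitrogen (amine or amide).
Check the 13 heavy atoms by environment: 5× C (H2, X4) → no; 2× C (H1, X4) → no; 1× N (H2, X3) → match; 1× S (H1, X2) → no; 2× N (H1, X3) → no; 2× C (H3, X4) → no.
That gives 1 matching atom.

1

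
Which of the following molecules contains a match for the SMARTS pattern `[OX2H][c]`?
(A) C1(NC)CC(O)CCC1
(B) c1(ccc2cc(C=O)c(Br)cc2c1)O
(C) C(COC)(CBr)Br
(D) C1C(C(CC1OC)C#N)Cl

[OX2H][c] describes a hydroxyl oxygen attached to an aromatic carbon (a phenol).
(A) has a hydroxyl group (-OH) but the -OH is on an aliphatic carbon, not an aromatic c.
(B) contains a hydroxyl group (-OH), which satisfies every atom and bond constraint.
(C) has a methoxy ether (-OCH3) but the oxygen has H0, not H1.
(D) has a methoxy ether (-OCH3) but the oxygen has H0, not H1.
So the answer is (B).

B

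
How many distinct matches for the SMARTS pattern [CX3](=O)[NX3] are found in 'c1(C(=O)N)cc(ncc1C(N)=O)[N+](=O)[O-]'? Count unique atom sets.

2

[CX3](=O)[NX3] is the SMARTS for an amide: a carbonyl carbon bonded to a trivalent nitrogen.
The molecule carries 2 separate instances of a primary amide (-C(=O)NH2) meeting every constraint; each maps to a distinct set of atoms, giving 2 matches.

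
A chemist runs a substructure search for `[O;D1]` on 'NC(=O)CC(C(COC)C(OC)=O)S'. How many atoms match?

The query [O;D1] means: aliphatic oxygen bonded to exactly one heavy atom.
Check the 14 heavy atoms by environment: 2× C (D2) → no; 4× C (D3) → no; 2× O (D1) → match; 2× O (D2) → no; 2× C (D1) → no; 1× S (D1) → no; 1× N (D1) → no.
That gives 2 matching atoms.

2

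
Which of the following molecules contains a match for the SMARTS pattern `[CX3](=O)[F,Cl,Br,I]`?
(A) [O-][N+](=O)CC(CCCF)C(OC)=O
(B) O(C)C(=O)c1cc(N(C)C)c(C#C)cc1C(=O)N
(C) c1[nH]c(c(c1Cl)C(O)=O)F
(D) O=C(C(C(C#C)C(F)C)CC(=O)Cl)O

D

[CX3](=O)[F,Cl,Br,I] describes a carbonyl carbon bonded to a halogen (an acyl halide).
(A) has a methyl-ester group (-C(=O)OCH3) but the carbonyl is bonded to -O-C, not to a halogen.
(B) has a methyl-ester group (-C(=O)OCH3) but the carbonyl is bonded to -O-C, not to a halogen.
(C) has a chloro substituent but the Cl is not on a carbonyl carbon.
(D) contains an acyl chloride (-C(=O)Cl), which satisfies every atom and bond constraint.
So the answer is (D).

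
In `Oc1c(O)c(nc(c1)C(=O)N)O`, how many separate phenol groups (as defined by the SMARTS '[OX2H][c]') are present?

[OX2H][c] is the SMARTS for a phenol: a hydroxyl oxygen attached to an aromatic carbon.
The molecule carries 3 separate instances of a hydroxyl group (-OH) meeting every constraint; each maps to a distinct set of atoms, giving 3 matches.

3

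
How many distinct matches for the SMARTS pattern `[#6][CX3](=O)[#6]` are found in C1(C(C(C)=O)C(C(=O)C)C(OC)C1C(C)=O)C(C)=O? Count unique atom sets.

4

[#6][CX3](=O)[#6] is the SMARTS for a ketone: a carbonyl carbon (no H) flanked by two carbons.
The molecule carries 4 separate instances of an acetyl/ketone group (-C(=O)CH3) meeting every constraint; each maps to a distinct set of atoms, giving 4 matches.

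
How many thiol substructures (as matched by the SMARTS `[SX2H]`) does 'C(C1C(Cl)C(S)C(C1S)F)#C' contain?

[SX2H] is the SMARTS for a thiol: an aliphatic sulfur with two connections, one being H.
The molecule carries 2 separate instances of a thiol (-SH) meeting every constraint; each maps to a distinct set of atoms, giving 2 matches.

2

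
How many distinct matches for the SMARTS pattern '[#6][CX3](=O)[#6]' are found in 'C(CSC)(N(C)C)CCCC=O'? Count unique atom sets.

0

[#6][CX3](=O)[#6] is the SMARTS for a ketone: a carbonyl carbon (no H) flanked by two carbons.
The molecule has an aldehyde (-CHO), but the carbonyl carbon has H1, so it is not flanked by two carbons; nothing else fits, so there are 0 matches.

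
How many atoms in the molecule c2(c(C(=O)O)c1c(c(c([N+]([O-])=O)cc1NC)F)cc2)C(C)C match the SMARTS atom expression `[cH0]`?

Check the 22 heavy atoms by environment: 7× c (aromatic, H0) → match; 3× c (aromatic, H1) → no; 1× C (H0) → no; 2× O (H0) → no; 1× O (H1) → no; 1× F (H0) → no; 1× N (charge +1, H0) → no; 1× O (charge -1, H0) → no; 1× N (H1) → no; 3× C (H3) → no; 1× C (H1) → no.
That gives 7 matching atoms.

7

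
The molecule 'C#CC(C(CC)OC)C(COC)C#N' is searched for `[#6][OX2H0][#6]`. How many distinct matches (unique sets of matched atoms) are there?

[#6][OX2H0][#6] is the SMARTS for an ether: an aliphatic oxygen bridging two carbons with no H on the oxygen.
The molecule carries 2 separate instances of a methoxy ether (-OCH3) meeting every constraint; each maps to a distinct set of atoms, giving 2 matches.

2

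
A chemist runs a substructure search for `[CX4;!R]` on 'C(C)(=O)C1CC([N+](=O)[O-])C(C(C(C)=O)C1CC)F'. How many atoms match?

4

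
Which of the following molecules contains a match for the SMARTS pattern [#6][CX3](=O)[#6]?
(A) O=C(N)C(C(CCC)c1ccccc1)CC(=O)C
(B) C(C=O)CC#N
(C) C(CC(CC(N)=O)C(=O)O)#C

[#6][CX3](=O)[#6] describes a carbonyl carbon (no H) flanked by two carbons (a ketone).
(A) contains an acetyl/ketone group (-C(=O)CH3), which satisfies every atom and bond constraint.
(B) has an aldehyde (-CHO) but the carbonyl carbon has H1, so it is not flanked by two carbons.
(C) has a primary amide (-C(=O)NH2) but one neighbour of the carbonyl carbon is N, not C.
So the answer is (A).

A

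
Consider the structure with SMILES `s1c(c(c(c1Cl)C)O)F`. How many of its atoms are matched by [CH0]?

0

The query [CH0] means: aliphatic carbon with no attached hydrogen.
Check the 9 heavy atoms by environment: 1× s (aromatic, H0) → no; 4× c (aromatic, H0) → no; 1× F (H0) → no; 1× O (H1) → no; 1× C (H3) → no; 1× Cl (H0) → no.
No environment satisfies the query, so 0 matching atoms.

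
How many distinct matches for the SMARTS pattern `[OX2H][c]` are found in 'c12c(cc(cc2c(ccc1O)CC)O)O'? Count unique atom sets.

[OX2H][c] is the SMARTS for a phenol: a hydroxyl oxygen attached to an aromatic carbon.
The molecule carries 3 separate instances of a hydroxyl group (-OH) meeting every constraint; each maps to a distinct set of atoms, giving 3 matches.

3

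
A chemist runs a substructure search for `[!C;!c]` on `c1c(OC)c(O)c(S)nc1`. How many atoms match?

4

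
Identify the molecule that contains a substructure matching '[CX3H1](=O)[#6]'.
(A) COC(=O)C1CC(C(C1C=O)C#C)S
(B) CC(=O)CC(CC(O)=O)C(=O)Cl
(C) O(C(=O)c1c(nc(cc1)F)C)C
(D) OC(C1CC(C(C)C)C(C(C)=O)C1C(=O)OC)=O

[CX3H1](=O)[#6] describes an sp2 carbon with one H, double-bonded to O and single-bonded to carbon (an aldehyde).
(A) contains an aldehyde (-CHO), which satisfies every atom and bond constraint.
(B) has a carboxylic acid group (-C(=O)OH) but the carbonyl carbon has H0 and is bonded to O, not H1.
(C) has a methyl-ester group (-C(=O)OCH3) but the carbonyl carbon has H0, not H1.
(D) has a carboxylic acid group (-C(=O)OH) but the carbonyl carbon has H0 and is bonded to O, not H1.
So the answer is (A).

A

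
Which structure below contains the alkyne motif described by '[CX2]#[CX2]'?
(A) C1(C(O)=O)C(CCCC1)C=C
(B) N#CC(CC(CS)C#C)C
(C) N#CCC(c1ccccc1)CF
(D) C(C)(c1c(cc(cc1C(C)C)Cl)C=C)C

B

[CX2]#[CX2] describes a carbon-carbon triple bond (an alkyne).
(A) has a vinyl group (-CH=CH2) but the C=C is a double bond; both carbons are CX3, not CX2.
(B) contains an ethynyl group (-C#CH), which satisfies every atom and bond constraint.
(C) has a nitrile (-C#N) but the triple bond is C#N, not C#C.
(D) has a vinyl group (-CH=CH2) but the C=C is a double bond; both carbons are CX3, not CX2.
So the answer is (B).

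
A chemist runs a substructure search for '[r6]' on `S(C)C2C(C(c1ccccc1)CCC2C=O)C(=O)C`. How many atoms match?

12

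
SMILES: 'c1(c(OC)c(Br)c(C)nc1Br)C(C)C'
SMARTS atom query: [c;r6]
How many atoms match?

5

The query [c;r6] means: aromatic carbon that belongs to a six-membered ring.
Check the 14 heavy atoms by environment: 1× n (aromatic, in 6-ring) → no; 5× c (aromatic, in 6-ring) → match; 1× O (acyclic) → no; 5× C (acyclic) → no; 2× Br (acyclic) → no.
That gives 5 matching atoms.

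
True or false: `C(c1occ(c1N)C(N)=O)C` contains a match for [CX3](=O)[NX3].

The pattern [CX3](=O)[NX3] describes a carbonyl carbon bonded to a trivalent nitrogen — an amide.
The molecule carries a primary amide (-C(=O)NH2), whose atoms satisfy every constraint of the query, so the pattern matches.

True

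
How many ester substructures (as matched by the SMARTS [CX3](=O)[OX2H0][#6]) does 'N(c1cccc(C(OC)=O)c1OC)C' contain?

[CX3](=O)[OX2H0][#6] is the SMARTS for an ester: a carbonyl carbon bonded to an oxygen that is itself bonded to carbon (no H on that O).
Exactly one fragment in the molecule meets all constraints, giving 1 match.

1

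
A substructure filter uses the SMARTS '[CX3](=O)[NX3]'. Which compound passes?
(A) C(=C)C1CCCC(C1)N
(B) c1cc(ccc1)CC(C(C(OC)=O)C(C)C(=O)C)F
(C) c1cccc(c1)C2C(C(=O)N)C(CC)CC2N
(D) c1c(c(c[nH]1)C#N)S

C

[CX3](=O)[NX3] describes a carbonyl carbon bonded to a trivalent nitrogen (an amide).
(A) has a primary amino group (-NH2) but the -NH2 is not attached to a carbonyl carbon.
(B) has a methyl-ester group (-C(=O)OCH3) but the carbonyl is bonded to O, not to an NX3 nitrogen.
(C) contains a primary amide (-C(=O)NH2), which satisfies every atom and bond constraint.
(D) has a nitrile (-C#N) but the nitrile N is NX1 (triple-bonded), not NX3.
So the answer is (C).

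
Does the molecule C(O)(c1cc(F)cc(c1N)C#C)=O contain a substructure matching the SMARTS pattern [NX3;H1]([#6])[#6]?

The pattern [NX3;H1]([#6])[#6] describes a trivalent nitrogen with one H, bonded to two carbons — a secondary amine.
The closest candidate here is a primary amino group (-NH2), but the nitrogen has H2 and only one carbon neighbour. No other fragment satisfies the full query, so there is no match.

No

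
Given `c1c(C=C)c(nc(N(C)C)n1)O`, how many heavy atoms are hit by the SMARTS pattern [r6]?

6

The query [r6] means: r6 matches atoms in a six-membered ring.
Check the 12 heavy atoms by environment: 2× n (aromatic, in 6-ring) → match; 4× c (aromatic, in 6-ring) → match; 1× N (acyclic) → no; 4× C (acyclic) → no; 1× O (acyclic) → no.
Summing the matching environments: 2 + 4 = 6 matching atoms.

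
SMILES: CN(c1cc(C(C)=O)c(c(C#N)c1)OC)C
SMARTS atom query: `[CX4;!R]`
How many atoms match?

4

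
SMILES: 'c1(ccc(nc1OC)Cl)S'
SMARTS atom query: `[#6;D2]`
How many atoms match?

The query [#6;D2] means: any carbon bonded to exactly two heavy atoms.
Check the 10 heavy atoms by environment: 1× n (aromatic, D2) → no; 3× c (aromatic, D3) → no; 2× c (aromatic, D2) → match; 1× O (D2) → no; 1× C (D1) → no; 1× S (D1) → no; 1× Cl (D1) → no.
That gives 2 matching atoms.

2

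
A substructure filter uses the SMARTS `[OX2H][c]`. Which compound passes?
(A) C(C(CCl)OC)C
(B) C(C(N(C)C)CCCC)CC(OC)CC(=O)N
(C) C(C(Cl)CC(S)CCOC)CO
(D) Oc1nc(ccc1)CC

D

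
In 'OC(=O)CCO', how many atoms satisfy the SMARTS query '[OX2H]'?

2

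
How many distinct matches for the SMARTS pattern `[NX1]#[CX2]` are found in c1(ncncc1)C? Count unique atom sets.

[NX1]#[CX2] is the SMARTS for a nitrile: a nitrogen triple-bonded to a two-connected carbon.
No fragment in the molecule satisfies every constraint, giving 0 matches.

0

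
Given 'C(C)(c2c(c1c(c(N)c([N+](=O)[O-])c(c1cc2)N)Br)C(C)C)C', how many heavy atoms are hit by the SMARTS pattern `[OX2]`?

0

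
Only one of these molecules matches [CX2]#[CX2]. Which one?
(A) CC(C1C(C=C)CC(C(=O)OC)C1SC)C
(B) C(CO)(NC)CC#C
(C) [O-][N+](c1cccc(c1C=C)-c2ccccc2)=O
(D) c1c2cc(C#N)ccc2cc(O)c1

B

[CX2]#[CX2] describes a carbon-carbon triple bond (an alkyne).
(A) has a vinyl group (-CH=CH2) but the C=C is a double bond; both carbons are CX3, not CX2.
(B) contains an ethynyl group (-C#CH), which satisfies every atom and bond constraint.
(C) has a vinyl group (-CH=CH2) but the C=C is a double bond; both carbons are CX3, not CX2.
(D) has a nitrile (-C#N) but the triple bond is C#N, not C#C.
So the answer is (B).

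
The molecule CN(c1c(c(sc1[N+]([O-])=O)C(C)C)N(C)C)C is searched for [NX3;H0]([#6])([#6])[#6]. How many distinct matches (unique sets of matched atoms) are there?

2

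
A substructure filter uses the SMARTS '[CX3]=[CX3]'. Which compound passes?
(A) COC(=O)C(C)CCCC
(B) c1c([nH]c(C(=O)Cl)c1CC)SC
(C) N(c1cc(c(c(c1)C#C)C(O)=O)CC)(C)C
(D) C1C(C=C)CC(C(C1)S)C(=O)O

D

[CX3]=[CX3] describes a non-aromatic C=C double bond between two sp2 carbons (an alkene).
(A) has an ethyl group (-CH2CH3) but its C-C bond is a single bond between CX4 carbons, not CX3=CX3.
(B) has an ethyl group (-CH2CH3) but its C-C bond is a single bond between CX4 carbons, not CX3=CX3.
(C) has an ethyl group (-CH2CH3) but its C-C bond is a single bond between CX4 carbons, not CX3=CX3.
(D) contains a vinyl group (-CH=CH2), which satisfies every atom and bond constraint.
So the answer is (D).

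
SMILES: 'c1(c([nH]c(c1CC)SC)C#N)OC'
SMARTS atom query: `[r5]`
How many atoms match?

5

The query [r5] means: r5 matches atoms in a five-membered ring.
Check the 13 heavy atoms by environment: 1× n (aromatic, in 5-ring) → match; 4× c (aromatic, in 5-ring) → match; 1× O (acyclic) → no; 5× C (acyclic) → no; 1× N (acyclic) → no; 1× S (acyclic) → no.
Summing the matching environments: 1 + 4 = 5 matching atoms.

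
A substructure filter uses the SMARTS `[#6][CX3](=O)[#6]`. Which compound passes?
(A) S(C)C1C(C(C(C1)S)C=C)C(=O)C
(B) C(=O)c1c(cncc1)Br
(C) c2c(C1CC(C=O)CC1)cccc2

A

[#6][CX3](=O)[#6] describes a carbonyl carbon (no H) flanked by two carbons (a ketone).
(A) contains an acetyl/ketone group (-C(=O)CH3), which satisfies every atom and bond constraint.
(B) has an aldehyde (-CHO) but the carbonyl carbon has H1, so it is not flanked by two carbons.
(C) has an aldehyde (-CHO) but the carbonyl carbon has H1, so it is not flanked by two carbons.
So the answer is (A).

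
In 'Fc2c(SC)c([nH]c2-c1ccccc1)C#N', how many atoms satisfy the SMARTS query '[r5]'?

5

The query [r5] means: r5 matches atoms in a five-membered ring.
Check the 16 heavy atoms by environment: 1× n (aromatic, in 5-ring) → match; 4× c (aromatic, in 5-ring) → match; 2× C (acyclic) → no; 1× N (acyclic) → no; 1× F (acyclic) → no; 6× c (aromatic, in 6-ring) → no; 1× S (acyclic) → no.
Summing the matching environments: 1 + 4 = 5 matching atoms.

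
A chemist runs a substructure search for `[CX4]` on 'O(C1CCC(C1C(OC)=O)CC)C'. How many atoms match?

9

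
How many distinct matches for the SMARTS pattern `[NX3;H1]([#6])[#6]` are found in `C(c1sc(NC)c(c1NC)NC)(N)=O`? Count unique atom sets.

3

[NX3;H1]([#6])[#6] is the SMARTS for a secondary amine: a trivalent nitrogen with one H, bonded to two carbons.
The molecule carries 3 separate instances of an N-methylamino group (-NHCH3) meeting every constraint; each maps to a distinct set of atoms, giving 3 matches.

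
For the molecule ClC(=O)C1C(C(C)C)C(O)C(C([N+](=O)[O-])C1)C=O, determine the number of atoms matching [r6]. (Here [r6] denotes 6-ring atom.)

6

The query [r6] means: r6 matches atoms in a six-membered ring.
Check the 18 heavy atoms by environment: 6× C (in 6-ring) → match; 5× C (acyclic) → no; 4× O (acyclic) → no; 1× Cl (acyclic) → no; 1× N (charge +1, acyclic) → no; 1× O (charge -1, acyclic) → no.
That gives 6 matching atoms.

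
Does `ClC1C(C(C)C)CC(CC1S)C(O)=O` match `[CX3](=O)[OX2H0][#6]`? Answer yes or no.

No

The pattern [CX3](=O)[OX2H0][#6] describes a carbonyl carbon bonded to an oxygen that is itself bonded to carbon (no H on that O) — an ester.
The closest candidate here is a carboxylic acid group (-C(=O)OH), but the singly-bonded O carries H (OX2H1, not H0). No other fragment satisfies the full query, so there is no match.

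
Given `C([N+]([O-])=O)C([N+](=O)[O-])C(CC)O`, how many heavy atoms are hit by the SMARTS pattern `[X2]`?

1

Check the 12 heavy atoms by environment: 5× C (X4) → no; 1× O (X2) → match; 2× N (charge +1, X3) → no; 2× O (charge -1, X1) → no; 2× O (X1) → no.
That gives 1 matching atom.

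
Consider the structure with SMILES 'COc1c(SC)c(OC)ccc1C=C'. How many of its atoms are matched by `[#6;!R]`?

5

The query [#6;!R] means: carbon not in any ring.
Check the 14 heavy atoms by environment: 6× c (aromatic, in 6-ring) → no; 2× O (acyclic) → no; 5× C (acyclic) → match; 1× S (acyclic) → no.
That gives 5 matching atoms.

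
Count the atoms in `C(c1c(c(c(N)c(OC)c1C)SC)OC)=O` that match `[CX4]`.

Check the 16 heavy atoms by environment: 6× c (aromatic, X3) → no; 4× C (X4) → match; 1× S (X2) → no; 1× N (X3) → no; 2× O (X2) → no; 1× C (X3) → no; 1× O (X1) → no.
That gives 4 matching atoms.

4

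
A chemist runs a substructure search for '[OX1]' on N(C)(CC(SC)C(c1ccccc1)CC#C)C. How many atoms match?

0

The query [OX1] means: aliphatic oxygen with one total connection — typically a carbonyl =O or an oxide.
Check the 17 heavy atoms by environment: 7× C (X4) → no; 6× c (aromatic, X3) → no; 1× N (X3) → no; 2× C (X2) → no; 1× S (X2) → no.
No environment satisfies the query, so 0 matching atoms.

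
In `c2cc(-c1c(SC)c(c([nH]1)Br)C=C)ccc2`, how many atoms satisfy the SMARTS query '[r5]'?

5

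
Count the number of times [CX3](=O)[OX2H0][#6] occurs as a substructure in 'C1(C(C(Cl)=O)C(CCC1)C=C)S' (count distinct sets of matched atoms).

[CX3](=O)[OX2H0][#6] is the SMARTS for an ester: a carbonyl carbon bonded to an oxygen that is itself bonded to carbon (no H on that O).
No fragment in the molecule satisfies every constraint, giving 0 matches.

0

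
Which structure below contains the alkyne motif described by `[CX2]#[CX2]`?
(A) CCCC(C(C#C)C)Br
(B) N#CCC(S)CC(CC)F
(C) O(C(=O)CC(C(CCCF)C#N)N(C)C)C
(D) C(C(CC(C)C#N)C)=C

A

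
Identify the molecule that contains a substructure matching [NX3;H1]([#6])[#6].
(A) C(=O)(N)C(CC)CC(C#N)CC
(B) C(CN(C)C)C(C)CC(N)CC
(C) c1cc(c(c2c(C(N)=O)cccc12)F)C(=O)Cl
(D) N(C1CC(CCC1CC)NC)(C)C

D

[NX3;H1]([#6])[#6] describes a trivalent nitrogen with one H, bonded to two carbons (a secondary amine).
(A) has a primary amide (-C(=O)NH2) but the -C(=O)NH2 nitrogen has H2, not H1.
(B) has a primary amino group (-NH2) but the nitrogen has H2 and only one carbon neighbour.
(C) has a primary amide (-C(=O)NH2) but the -C(=O)NH2 nitrogen has H2, not H1.
(D) contains an N-methylamino group (-NHCH3), which satisfies every atom and bond constraint.
So the answer is (D).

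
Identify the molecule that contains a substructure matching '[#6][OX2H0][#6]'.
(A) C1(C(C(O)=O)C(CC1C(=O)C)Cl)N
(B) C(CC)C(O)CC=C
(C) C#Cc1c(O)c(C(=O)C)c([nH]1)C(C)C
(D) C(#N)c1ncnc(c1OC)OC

D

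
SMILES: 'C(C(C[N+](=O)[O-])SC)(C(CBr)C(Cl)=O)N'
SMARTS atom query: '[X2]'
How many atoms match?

1

The query [X2] means: any atom with exactly two total connections (bonds + H).
Check the 15 heavy atoms by environment: 6× C (X4) → no; 1× Br (X1) → no; 1× C (X3) → no; 2× O (X1) → no; 1× Cl (X1) → no; 1× N (X3) → no; 1× N (charge +1, X3) → no; 1× O (charge -1, X1) → no; 1× S (X2) → match.
That gives 1 matching atom.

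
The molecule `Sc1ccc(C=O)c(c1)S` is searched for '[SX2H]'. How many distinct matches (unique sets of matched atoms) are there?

2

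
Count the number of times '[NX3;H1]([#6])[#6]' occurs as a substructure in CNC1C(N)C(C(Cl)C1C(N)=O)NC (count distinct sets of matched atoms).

[NX3;H1]([#6])[#6] is the SMARTS for a secondary amine: a trivalent nitrogen with one H, bonded to two carbons.
The molecule carries 2 separate instances of an N-methylamino group (-NHCH3) meeting every constraint; each maps to a distinct set of atoms, giving 2 matches.

2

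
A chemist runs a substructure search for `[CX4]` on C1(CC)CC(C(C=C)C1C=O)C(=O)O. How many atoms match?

7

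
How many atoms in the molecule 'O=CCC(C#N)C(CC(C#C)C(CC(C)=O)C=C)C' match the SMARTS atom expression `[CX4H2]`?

3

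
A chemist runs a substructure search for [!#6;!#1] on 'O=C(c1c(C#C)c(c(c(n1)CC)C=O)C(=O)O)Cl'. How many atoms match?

Check the 18 heavy atoms by environment: 1× n (aromatic) → match; 5× c (aromatic) → no; 7× C → no; 4× O → match; 1× Cl → match.
Summing the matching environments: 1 + 4 + 1 = 6 matching atoms.

6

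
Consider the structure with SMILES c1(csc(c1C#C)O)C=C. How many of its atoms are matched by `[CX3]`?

2

The query [CX3] means: C with X3: aliphatic carbon with exactly 3 total connections.
Check the 10 heavy atoms by environment: 1× s (aromatic, X2) → no; 4× c (aromatic, X3) → no; 2× C (X3) → match; 1× O (X2) → no; 2× C (X2) → no.
That gives 2 matching atoms.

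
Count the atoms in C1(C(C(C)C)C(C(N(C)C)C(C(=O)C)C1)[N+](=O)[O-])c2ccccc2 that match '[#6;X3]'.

7

The query [#6;X3] means: any carbon (aromatic or not) with three total connections.
Check the 24 heavy atoms by environment: 12× C (X4) → no; 6× c (aromatic, X3) → match; 1× N (X3) → no; 1× N (charge +1, X3) → no; 1× O (charge -1, X1) → no; 2× O (X1) → no; 1× C (X3) → match.
Summing the matching environments: 6 + 1 = 7 matching atoms.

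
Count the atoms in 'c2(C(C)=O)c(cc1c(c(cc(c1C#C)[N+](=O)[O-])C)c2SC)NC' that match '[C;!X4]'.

The query [C;!X4] means: aliphatic carbon that does not have four total connections.
Check the 23 heavy atoms by environment: 10× c (aromatic, X3) → no; 1× N (charge +1, X3) → no; 1× O (charge -1, X1) → no; 2× O (X1) → no; 1× S (X2) → no; 4× C (X4) → no; 2× C (X2) → match; 1× N (X3) → no; 1× C (X3) → match.
Summing the matching environments: 2 + 1 = 3 matching atoms.

3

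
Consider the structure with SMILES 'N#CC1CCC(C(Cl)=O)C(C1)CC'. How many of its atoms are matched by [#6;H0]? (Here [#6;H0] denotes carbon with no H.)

The query [#6;H0] means: any carbon with no attached hydrogen.
Check the 13 heavy atoms by environment: 4× C (H2) → no; 3× C (H1) → no; 2× C (H0) → match; 1× N (H0) → no; 1× O (H0) → no; 1× Cl (H0) → no; 1× C (H3) → no.
That gives 2 matching atoms.

2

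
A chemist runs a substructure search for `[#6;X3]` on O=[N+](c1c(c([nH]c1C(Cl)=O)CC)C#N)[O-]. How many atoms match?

5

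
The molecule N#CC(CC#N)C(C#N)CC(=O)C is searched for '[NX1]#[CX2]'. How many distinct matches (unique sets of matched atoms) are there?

3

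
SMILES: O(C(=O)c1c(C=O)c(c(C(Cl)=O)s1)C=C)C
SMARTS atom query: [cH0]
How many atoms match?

4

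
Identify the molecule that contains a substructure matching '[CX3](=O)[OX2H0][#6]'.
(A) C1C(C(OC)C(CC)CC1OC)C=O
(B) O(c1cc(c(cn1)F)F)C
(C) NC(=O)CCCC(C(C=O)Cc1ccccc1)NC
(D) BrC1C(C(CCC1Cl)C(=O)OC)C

D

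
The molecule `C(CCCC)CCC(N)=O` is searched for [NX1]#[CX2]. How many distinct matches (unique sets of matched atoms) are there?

[NX1]#[CX2] is the SMARTS for a nitrile: a nitrogen triple-bonded to a two-connected carbon.
The molecule has a primary amide (-C(=O)NH2), but the nitrogen is NX3, not NX1; nothing else fits, so there are 0 matches.

0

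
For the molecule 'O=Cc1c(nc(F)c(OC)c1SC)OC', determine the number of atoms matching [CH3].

3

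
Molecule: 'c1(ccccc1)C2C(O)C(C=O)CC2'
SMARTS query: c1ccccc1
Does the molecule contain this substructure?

Yes

The pattern c1ccccc1 describes six aromatic carbons in a ring — a benzene ring.
The molecule carries a phenyl ring, whose atoms satisfy every constraint of the query, so the pattern matches.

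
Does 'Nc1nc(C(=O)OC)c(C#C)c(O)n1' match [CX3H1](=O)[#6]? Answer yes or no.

No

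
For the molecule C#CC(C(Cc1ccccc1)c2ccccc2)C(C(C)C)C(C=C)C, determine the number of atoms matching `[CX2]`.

2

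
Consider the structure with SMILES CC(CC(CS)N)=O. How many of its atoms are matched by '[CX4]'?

4

The query [CX4] means: C with X4: aliphatic carbon with exactly 4 total connections (bonds + H).
Check the 8 heavy atoms by environment: 4× C (X4) → match; 1× S (X2) → no; 1× C (X3) → no; 1× O (X1) → no; 1× N (X3) → no.
That gives 4 matching atoms.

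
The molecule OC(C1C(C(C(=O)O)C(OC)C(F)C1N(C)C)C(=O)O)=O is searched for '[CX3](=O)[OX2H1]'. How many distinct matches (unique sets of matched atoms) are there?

[CX3](=O)[OX2H1] is the SMARTS for a carboxylic acid: an sp2 carbon double-bonded to O and single-bonded to an -OH oxygen.
The molecule carries 3 separate instances of a carboxylic acid group (-C(=O)OH) meeting every constraint; each maps to a distinct set of atoms, giving 3 matches.

3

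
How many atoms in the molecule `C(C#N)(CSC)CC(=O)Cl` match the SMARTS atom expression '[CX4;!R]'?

4

Check the 10 heavy atoms by environment: 4× C (X4, acyclic) → match; 1× C (X2, acyclic) → no; 1× N (X1, acyclic) → no; 1× C (X3, acyclic) → no; 1× O (X1, acyclic) → no; 1× Cl (X1, acyclic) → no; 1× S (X2, acyclic) → no.
That gives 4 matching atoms.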